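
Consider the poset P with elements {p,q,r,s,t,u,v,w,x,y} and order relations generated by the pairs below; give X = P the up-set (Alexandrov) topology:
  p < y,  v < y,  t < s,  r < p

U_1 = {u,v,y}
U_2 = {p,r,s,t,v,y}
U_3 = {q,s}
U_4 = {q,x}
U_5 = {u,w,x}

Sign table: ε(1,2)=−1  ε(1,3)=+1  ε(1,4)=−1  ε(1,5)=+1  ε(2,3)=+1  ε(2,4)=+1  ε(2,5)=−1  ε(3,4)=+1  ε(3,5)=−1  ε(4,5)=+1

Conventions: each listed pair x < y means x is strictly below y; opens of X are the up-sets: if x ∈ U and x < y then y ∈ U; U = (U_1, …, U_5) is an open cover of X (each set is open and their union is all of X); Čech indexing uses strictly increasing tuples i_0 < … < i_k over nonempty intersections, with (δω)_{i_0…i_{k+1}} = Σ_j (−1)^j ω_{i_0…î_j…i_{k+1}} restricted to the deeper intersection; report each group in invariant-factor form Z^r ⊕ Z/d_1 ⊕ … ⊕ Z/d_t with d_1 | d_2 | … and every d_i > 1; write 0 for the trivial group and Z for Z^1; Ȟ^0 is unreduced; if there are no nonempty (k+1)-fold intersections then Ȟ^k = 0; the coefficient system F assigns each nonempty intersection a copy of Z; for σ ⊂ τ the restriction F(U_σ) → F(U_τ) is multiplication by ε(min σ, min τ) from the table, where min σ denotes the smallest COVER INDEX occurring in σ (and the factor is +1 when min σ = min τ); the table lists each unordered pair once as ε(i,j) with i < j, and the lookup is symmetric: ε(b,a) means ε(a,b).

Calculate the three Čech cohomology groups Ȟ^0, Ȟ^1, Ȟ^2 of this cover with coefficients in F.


nerve simplices:
  U12={v,y} U15={u} U23={s} U34={q} U45={x}
C dims 5,5; δ0: rk 5, SNF 1^4·2
degree 0: 5−5−0 = 0 → Ȟ^0 ≅ 0
degree 1: 5−0−5 = 0 plus torsion [2] → Ȟ^1 ≅ Z/2
degree 2: 0−0−0 = 0 → Ȟ^2 ≅ 0

Ȟ^0(U;F) ≅ 0; Ȟ^1(U;F) ≅ Z/2; Ȟ^2(U;F) ≅ 0


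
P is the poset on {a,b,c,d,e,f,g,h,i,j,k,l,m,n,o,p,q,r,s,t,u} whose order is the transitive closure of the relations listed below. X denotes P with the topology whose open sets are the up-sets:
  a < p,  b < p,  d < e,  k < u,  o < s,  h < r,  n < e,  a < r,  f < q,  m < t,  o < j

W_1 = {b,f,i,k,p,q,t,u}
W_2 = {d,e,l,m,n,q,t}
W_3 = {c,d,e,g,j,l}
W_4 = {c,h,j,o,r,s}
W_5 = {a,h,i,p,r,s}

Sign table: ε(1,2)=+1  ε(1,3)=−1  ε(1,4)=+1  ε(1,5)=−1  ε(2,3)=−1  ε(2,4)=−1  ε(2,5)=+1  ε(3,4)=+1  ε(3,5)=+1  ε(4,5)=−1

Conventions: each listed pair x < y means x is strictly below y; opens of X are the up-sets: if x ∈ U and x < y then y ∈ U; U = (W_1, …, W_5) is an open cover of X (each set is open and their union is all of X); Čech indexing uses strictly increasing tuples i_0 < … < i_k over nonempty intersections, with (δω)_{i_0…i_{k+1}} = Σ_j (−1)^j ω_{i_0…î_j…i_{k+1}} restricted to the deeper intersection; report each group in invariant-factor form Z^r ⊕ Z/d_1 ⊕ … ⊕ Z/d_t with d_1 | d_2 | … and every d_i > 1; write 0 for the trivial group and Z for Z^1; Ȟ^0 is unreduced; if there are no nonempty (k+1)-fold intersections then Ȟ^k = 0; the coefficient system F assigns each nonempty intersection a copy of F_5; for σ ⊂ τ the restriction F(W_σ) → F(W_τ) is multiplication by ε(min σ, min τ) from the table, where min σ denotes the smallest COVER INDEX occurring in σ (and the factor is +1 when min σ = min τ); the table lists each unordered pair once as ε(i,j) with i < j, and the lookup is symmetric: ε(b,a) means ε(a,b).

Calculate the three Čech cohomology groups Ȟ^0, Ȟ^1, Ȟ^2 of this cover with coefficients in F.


Ȟ^0(U;F) ≅ 0, Ȟ^1(U;F) ≅ 0, Ȟ^2(U;F) ≅ 0

nerve simplices:
  W12={q,t} W15={i,p} W23={d,e,l} W34={c,j} W45={h,r,s}
C dims 5,5; δ0: rk_F5 5
degree 0: 5−5−0 = 0 → Ȟ^0 ≅ 0
degree 1: 5−0−5 = 0 → Ȟ^1 ≅ 0
degree 2: 0−0−0 = 0 → Ȟ^2 ≅ 0


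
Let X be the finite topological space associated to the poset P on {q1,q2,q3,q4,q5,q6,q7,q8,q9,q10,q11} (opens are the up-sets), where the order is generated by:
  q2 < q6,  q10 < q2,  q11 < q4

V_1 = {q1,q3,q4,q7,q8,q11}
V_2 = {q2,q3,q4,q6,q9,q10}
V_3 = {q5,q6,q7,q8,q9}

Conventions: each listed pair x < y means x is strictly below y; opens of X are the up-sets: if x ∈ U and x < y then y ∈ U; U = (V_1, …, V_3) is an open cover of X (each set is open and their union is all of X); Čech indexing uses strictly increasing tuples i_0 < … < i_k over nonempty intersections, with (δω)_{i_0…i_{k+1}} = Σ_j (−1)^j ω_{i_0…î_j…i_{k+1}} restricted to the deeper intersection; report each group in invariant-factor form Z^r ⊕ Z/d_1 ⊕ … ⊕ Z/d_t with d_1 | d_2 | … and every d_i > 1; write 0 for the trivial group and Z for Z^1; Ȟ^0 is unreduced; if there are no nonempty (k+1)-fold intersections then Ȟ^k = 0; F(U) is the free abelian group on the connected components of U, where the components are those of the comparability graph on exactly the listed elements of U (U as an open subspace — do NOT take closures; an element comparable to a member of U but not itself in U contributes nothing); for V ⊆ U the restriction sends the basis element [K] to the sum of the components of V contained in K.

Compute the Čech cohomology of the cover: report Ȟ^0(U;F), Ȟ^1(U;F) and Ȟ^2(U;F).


Ȟ^0 ≅ Z^8, Ȟ^1 ≅ 0, Ȟ^2 ≅ 0

nonempty intersections:
  V12={q3,q4} V13={q7,q8} V23={q6,q9}
components per intersection:
  V1: {q1} {q3} {q4,q11} {q7} {q8}
  V2: {q2,q6,q10} {q3} {q4} {q9}
  V3: {q5} {q6} {q7} {q8} {q9}
  V12: {q3} {q4}
  V13: {q7} {q8}
  V23: {q6} {q9}
C dims 14,6; δ0: rk 6, SNF 1^6
Ȟ^0: (14−6)−0=8 ⇒ Z^8
Ȟ^1: (6−0)−6=0 ⇒ 0
Ȟ^2: (0−0)−0=0 ⇒ 0


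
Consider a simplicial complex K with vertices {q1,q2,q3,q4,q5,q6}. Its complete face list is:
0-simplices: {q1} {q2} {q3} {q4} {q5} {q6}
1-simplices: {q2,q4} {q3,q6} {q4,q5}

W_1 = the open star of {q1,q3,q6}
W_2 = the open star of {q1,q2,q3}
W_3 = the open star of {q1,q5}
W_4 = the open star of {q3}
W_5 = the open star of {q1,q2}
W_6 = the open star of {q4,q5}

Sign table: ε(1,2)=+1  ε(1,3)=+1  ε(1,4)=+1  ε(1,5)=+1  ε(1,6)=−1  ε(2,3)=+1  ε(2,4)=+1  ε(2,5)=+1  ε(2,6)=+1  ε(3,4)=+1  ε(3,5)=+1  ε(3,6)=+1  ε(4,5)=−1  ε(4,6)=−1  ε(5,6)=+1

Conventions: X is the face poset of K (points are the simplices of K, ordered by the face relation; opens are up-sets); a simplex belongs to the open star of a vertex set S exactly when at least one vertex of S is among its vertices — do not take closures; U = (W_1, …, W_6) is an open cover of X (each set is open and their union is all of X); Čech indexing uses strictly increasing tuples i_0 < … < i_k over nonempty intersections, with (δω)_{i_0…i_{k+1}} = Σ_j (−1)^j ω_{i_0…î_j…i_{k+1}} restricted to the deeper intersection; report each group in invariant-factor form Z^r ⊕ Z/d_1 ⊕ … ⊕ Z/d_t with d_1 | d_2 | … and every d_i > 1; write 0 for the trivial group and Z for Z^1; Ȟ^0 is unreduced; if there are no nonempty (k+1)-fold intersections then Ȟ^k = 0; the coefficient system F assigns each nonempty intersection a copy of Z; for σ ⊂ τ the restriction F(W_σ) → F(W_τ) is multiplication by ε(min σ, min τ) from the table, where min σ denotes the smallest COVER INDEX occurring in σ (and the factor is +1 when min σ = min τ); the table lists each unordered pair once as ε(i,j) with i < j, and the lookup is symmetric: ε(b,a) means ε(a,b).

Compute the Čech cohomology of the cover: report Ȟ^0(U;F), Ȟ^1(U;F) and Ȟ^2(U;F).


nonempty overlaps:
  W1={{q1},{q3},{q6},{q3,q6}} W2={{q1},{q2},{q3},{q2,q4},{q3,q6}} W3={{q1},{q5},{q4,q5}} W4={{q3},{q3,q6}} W5={{q1},{q2},{q2,q4}} W6={{q4},{q5},{q2,q4},{q4,q5}}
  W12={{q1},{q3},{q3,q6}} W13={{q1}} W14={{q3},{q3,q6}} W15={{q1}} W23={{q1}} W24={{q3},{q3,q6}} W25={{q1},{q2},{q2,q4}} W26={{q2,q4}} W35={{q1}} W36={{q5},{q4,q5}} W56={{q2,q4}}
  W123={{q1}} W124={{q3},{q3,q6}} W125={{q1}} W135={{q1}} W235={{q1}} W256={{q2,q4}}
  W1235={{q1}}
C dims 6,11,6,1; δ0: rk 5, SNF 1^5; δ1: rk 5, SNF 1^5; δ2: rk 1, SNF 1^1
degree 0: 6−5−0 = 1 → Ȟ^0 ≅ Z
degree 1: 11−5−5 = 1 → Ȟ^1 ≅ Z
degree 2: 6−1−5 = 0 → Ȟ^2 ≅ 0

Ȟ^0 = Z,  Ȟ^1 = Z,  Ȟ^2 = 0


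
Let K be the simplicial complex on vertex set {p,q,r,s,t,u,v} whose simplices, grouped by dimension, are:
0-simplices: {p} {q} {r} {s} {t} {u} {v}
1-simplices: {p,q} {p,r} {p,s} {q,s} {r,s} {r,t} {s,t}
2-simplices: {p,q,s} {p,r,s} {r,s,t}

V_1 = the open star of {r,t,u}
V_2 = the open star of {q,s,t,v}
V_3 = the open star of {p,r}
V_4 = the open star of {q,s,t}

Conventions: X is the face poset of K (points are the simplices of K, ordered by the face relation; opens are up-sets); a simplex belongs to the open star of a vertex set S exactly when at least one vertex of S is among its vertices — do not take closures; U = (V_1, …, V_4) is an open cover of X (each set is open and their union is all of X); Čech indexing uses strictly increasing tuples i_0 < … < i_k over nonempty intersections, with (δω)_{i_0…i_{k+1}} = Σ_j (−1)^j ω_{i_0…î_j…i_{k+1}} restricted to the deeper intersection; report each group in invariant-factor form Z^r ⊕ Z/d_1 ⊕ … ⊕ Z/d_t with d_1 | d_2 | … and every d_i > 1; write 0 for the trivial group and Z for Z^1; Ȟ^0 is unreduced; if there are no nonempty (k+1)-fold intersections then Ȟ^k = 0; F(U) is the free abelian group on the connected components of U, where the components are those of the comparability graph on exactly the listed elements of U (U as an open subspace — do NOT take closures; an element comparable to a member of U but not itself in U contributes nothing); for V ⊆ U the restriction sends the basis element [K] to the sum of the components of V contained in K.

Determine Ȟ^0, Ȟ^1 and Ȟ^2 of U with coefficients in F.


nonempty overlaps:
  V1={{r},{t},{u},{p,r},{r,s},{r,t},{s,t},{p,r,s},{r,s,t}} V2={{q},{s},{t},{v},{p,q},{p,s},{q,s},{r,s},{r,t},{s,t},{p,q,s},{p,r,s},{r,s,t}} V3={{p},{r},{p,q},{p,r},{p,s},{r,s},{r,t},{p,q,s},{p,r,s},{r,s,t}} V4={{q},{s},{t},{p,q},{p,s},{q,s},{r,s},{r,t},{s,t},{p,q,s},{p,r,s},{r,s,t}}
  V12={{t},{r,s},{r,t},{s,t},{p,r,s},{r,s,t}} V13={{r},{p,r},{r,s},{r,t},{p,r,s},{r,s,t}} V14={{t},{r,s},{r,t},{s,t},{p,r,s},{r,s,t}} V23={{p,q},{p,s},{r,s},{r,t},{p,q,s},{p,r,s},{r,s,t}} V24={{q},{s},{t},{p,q},{p,s},{q,s},{r,s},{r,t},{s,t},{p,q,s},{p,r,s},{r,s,t}} V34={{p,q},{p,s},{r,s},{r,t},{p,q,s},{p,r,s},{r,s,t}}
  V123={{r,s},{r,t},{p,r,s},{r,s,t}} V124={{t},{r,s},{r,t},{s,t},{p,r,s},{r,s,t}} V134={{r,s},{r,t},{p,r,s},{r,s,t}} V234={{p,q},{p,s},{r,s},{r,t},{p,q,s},{p,r,s},{r,s,t}}
  V1234={{r,s},{r,t},{p,r,s},{r,s,t}}
components per intersection:
  V1: {{r},{t},{p,r},{r,s},{r,t},{s,t},{p,r,s},{r,s,t}} {{u}}
  V2: {{q},{s},{t},{p,q},{p,s},{q,s},{r,s},{r,t},{s,t},{p,q,s},{p,r,s},{r,s,t}} {{v}}
  V3: {{p},{r},{p,q},{p,r},{p,s},{r,s},{r,t},{p,q,s},{p,r,s},{r,s,t}}
  V4: {{q},{s},{t},{p,q},{p,s},{q,s},{r,s},{r,t},{s,t},{p,q,s},{p,r,s},{r,s,t}}
  V12: {{t},{r,s},{r,t},{s,t},{p,r,s},{r,s,t}}
  V13: {{r},{p,r},{r,s},{r,t},{p,r,s},{r,s,t}}
  V14: {{t},{r,s},{r,t},{s,t},{p,r,s},{r,s,t}}
  V23: {{p,q},{p,s},{r,s},{r,t},{p,q,s},{p,r,s},{r,s,t}}
  V24: {{q},{s},{t},{p,q},{p,s},{q,s},{r,s},{r,t},{s,t},{p,q,s},{p,r,s},{r,s,t}}
  V34: {{p,q},{p,s},{r,s},{r,t},{p,q,s},{p,r,s},{r,s,t}}
  V123: {{r,s},{r,t},{p,r,s},{r,s,t}}
  V124: {{t},{r,s},{r,t},{s,t},{p,r,s},{r,s,t}}
  V134: {{r,s},{r,t},{p,r,s},{r,s,t}}
  V234: {{p,q},{p,s},{r,s},{r,t},{p,q,s},{p,r,s},{r,s,t}}
  V1234: {{r,s},{r,t},{p,r,s},{r,s,t}}
C dims 6,6,4,1; δ0: rk 3, SNF 1^3; δ1: rk 3, SNF 1^3; δ2: rk 1, SNF 1^1
degree 0: 6−3−0 = 3 → Ȟ^0 ≅ Z^3
degree 1: 6−3−3 = 0 → Ȟ^1 ≅ 0
degree 2: 4−1−3 = 0 → Ȟ^2 ≅ 0

Ȟ^0 = Z^3, Ȟ^1 = 0 and Ȟ^2 = 0


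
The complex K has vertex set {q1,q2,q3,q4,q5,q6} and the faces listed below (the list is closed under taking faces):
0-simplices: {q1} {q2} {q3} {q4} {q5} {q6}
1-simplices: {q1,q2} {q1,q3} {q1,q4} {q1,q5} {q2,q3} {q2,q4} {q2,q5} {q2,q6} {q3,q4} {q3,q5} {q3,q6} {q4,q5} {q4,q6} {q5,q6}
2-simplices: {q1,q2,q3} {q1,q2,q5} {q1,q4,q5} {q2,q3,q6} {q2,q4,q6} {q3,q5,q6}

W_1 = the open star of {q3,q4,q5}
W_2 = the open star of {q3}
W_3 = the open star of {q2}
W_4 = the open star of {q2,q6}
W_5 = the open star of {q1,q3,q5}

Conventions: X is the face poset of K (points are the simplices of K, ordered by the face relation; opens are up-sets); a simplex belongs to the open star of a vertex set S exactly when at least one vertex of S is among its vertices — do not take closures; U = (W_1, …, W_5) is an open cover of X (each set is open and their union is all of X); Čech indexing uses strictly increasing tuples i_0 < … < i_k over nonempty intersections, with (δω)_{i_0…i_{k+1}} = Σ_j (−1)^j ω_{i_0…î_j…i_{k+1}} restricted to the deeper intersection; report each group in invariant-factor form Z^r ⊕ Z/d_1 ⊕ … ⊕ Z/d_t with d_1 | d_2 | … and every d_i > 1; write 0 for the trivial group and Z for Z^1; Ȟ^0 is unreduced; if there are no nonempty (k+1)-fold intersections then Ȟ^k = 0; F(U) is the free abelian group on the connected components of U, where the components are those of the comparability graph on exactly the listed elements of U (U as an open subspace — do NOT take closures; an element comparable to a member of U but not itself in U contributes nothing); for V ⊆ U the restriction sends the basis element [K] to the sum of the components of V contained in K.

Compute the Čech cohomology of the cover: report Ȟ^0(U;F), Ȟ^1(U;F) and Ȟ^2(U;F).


Ȟ^0 ≅ Z, Ȟ^1 ≅ Z and Ȟ^2 ≅ 0

nerve simplices:
  W1={{q3},{q4},{q5},{q1,q3},{q1,q4},{q1,q5},{q2,q3},{q2,q4},{q2,q5},{q3,q4},{q3,q5},{q3,q6},{q4,q5},{q4,q6},{q5,q6},{q1,q2,q3},{q1,q2,q5},{q1,q4,q5},{q2,q3,q6},{q2,q4,q6},{q3,q5,q6}} W2={{q3},{q1,q3},{q2,q3},{q3,q4},{q3,q5},{q3,q6},{q1,q2,q3},{q2,q3,q6},{q3,q5,q6}} W3={{q2},{q1,q2},{q2,q3},{q2,q4},{q2,q5},{q2,q6},{q1,q2,q3},{q1,q2,q5},{q2,q3,q6},{q2,q4,q6}} W4={{q2},{q6},{q1,q2},{q2,q3},{q2,q4},{q2,q5},{q2,q6},{q3,q6},{q4,q6},{q5,q6},{q1,q2,q3},{q1,q2,q5},{q2,q3,q6},{q2,q4,q6},{q3,q5,q6}} W5={{q1},{q3},{q5},{q1,q2},{q1,q3},{q1,q4},{q1,q5},{q2,q3},{q2,q5},{q3,q4},{q3,q5},{q3,q6},{q4,q5},{q5,q6},{q1,q2,q3},{q1,q2,q5},{q1,q4,q5},{q2,q3,q6},{q3,q5,q6}}
  W12={{q3},{q1,q3},{q2,q3},{q3,q4},{q3,q5},{q3,q6},{q1,q2,q3},{q2,q3,q6},{q3,q5,q6}} W13={{q2,q3},{q2,q4},{q2,q5},{q1,q2,q3},{q1,q2,q5},{q2,q3,q6},{q2,q4,q6}} W14={{q2,q3},{q2,q4},{q2,q5},{q3,q6},{q4,q6},{q5,q6},{q1,q2,q3},{q1,q2,q5},{q2,q3,q6},{q2,q4,q6},{q3,q5,q6}} W15={{q3},{q5},{q1,q3},{q1,q4},{q1,q5},{q2,q3},{q2,q5},{q3,q4},{q3,q5},{q3,q6},{q4,q5},{q5,q6},{q1,q2,q3},{q1,q2,q5},{q1,q4,q5},{q2,q3,q6},{q3,q5,q6}} W23={{q2,q3},{q1,q2,q3},{q2,q3,q6}} W24={{q2,q3},{q3,q6},{q1,q2,q3},{q2,q3,q6},{q3,q5,q6}} W25={{q3},{q1,q3},{q2,q3},{q3,q4},{q3,q5},{q3,q6},{q1,q2,q3},{q2,q3,q6},{q3,q5,q6}} W34={{q2},{q1,q2},{q2,q3},{q2,q4},{q2,q5},{q2,q6},{q1,q2,q3},{q1,q2,q5},{q2,q3,q6},{q2,q4,q6}} W35={{q1,q2},{q2,q3},{q2,q5},{q1,q2,q3},{q1,q2,q5},{q2,q3,q6}} W45={{q1,q2},{q2,q3},{q2,q5},{q3,q6},{q5,q6},{q1,q2,q3},{q1,q2,q5},{q2,q3,q6},{q3,q5,q6}}
  W123={{q2,q3},{q1,q2,q3},{q2,q3,q6}} W124={{q2,q3},{q3,q6},{q1,q2,q3},{q2,q3,q6},{q3,q5,q6}} W125={{q3},{q1,q3},{q2,q3},{q3,q4},{q3,q5},{q3,q6},{q1,q2,q3},{q2,q3,q6},{q3,q5,q6}} W134={{q2,q3},{q2,q4},{q2,q5},{q1,q2,q3},{q1,q2,q5},{q2,q3,q6},{q2,q4,q6}} W135={{q2,q3},{q2,q5},{q1,q2,q3},{q1,q2,q5},{q2,q3,q6}} W145={{q2,q3},{q2,q5},{q3,q6},{q5,q6},{q1,q2,q3},{q1,q2,q5},{q2,q3,q6},{q3,q5,q6}} W234={{q2,q3},{q1,q2,q3},{q2,q3,q6}} W235={{q2,q3},{q1,q2,q3},{q2,q3,q6}} W245={{q2,q3},{q3,q6},{q1,q2,q3},{q2,q3,q6},{q3,q5,q6}} W345={{q1,q2},{q2,q3},{q2,q5},{q1,q2,q3},{q1,q2,q5},{q2,q3,q6}}
  W1234={{q2,q3},{q1,q2,q3},{q2,q3,q6}} W1235={{q2,q3},{q1,q2,q3},{q2,q3,q6}} W1245={{q2,q3},{q3,q6},{q1,q2,q3},{q2,q3,q6},{q3,q5,q6}} W1345={{q2,q3},{q2,q5},{q1,q2,q3},{q1,q2,q5},{q2,q3,q6}} W2345={{q2,q3},{q1,q2,q3},{q2,q3,q6}}
  W12345={{q2,q3},{q1,q2,q3},{q2,q3,q6}}
components per intersection:
  W1: {{q3},{q4},{q5},{q1,q3},{q1,q4},{q1,q5},{q2,q3},{q2,q4},{q2,q5},{q3,q4},{q3,q5},{q3,q6},{q4,q5},{q4,q6},{q5,q6},{q1,q2,q3},{q1,q2,q5},{q1,q4,q5},{q2,q3,q6},{q2,q4,q6},{q3,q5,q6}}
  W2: {{q3},{q1,q3},{q2,q3},{q3,q4},{q3,q5},{q3,q6},{q1,q2,q3},{q2,q3,q6},{q3,q5,q6}}
  W3: {{q2},{q1,q2},{q2,q3},{q2,q4},{q2,q5},{q2,q6},{q1,q2,q3},{q1,q2,q5},{q2,q3,q6},{q2,q4,q6}}
  W4: {{q2},{q6},{q1,q2},{q2,q3},{q2,q4},{q2,q5},{q2,q6},{q3,q6},{q4,q6},{q5,q6},{q1,q2,q3},{q1,q2,q5},{q2,q3,q6},{q2,q4,q6},{q3,q5,q6}}
  W5: {{q1},{q3},{q5},{q1,q2},{q1,q3},{q1,q4},{q1,q5},{q2,q3},{q2,q5},{q3,q4},{q3,q5},{q3,q6},{q4,q5},{q5,q6},{q1,q2,q3},{q1,q2,q5},{q1,q4,q5},{q2,q3,q6},{q3,q5,q6}}
  W12: {{q3},{q1,q3},{q2,q3},{q3,q4},{q3,q5},{q3,q6},{q1,q2,q3},{q2,q3,q6},{q3,q5,q6}}
  W13: {{q2,q3},{q1,q2,q3},{q2,q3,q6}} {{q2,q4},{q2,q4,q6}} {{q2,q5},{q1,q2,q5}}
  W14: {{q2,q3},{q3,q6},{q5,q6},{q1,q2,q3},{q2,q3,q6},{q3,q5,q6}} {{q2,q4},{q4,q6},{q2,q4,q6}} {{q2,q5},{q1,q2,q5}}
  W15: {{q3},{q5},{q1,q3},{q1,q4},{q1,q5},{q2,q3},{q2,q5},{q3,q4},{q3,q5},{q3,q6},{q4,q5},{q5,q6},{q1,q2,q3},{q1,q2,q5},{q1,q4,q5},{q2,q3,q6},{q3,q5,q6}}
  W23: {{q2,q3},{q1,q2,q3},{q2,q3,q6}}
  W24: {{q2,q3},{q3,q6},{q1,q2,q3},{q2,q3,q6},{q3,q5,q6}}
  W25: {{q3},{q1,q3},{q2,q3},{q3,q4},{q3,q5},{q3,q6},{q1,q2,q3},{q2,q3,q6},{q3,q5,q6}}
  W34: {{q2},{q1,q2},{q2,q3},{q2,q4},{q2,q5},{q2,q6},{q1,q2,q3},{q1,q2,q5},{q2,q3,q6},{q2,q4,q6}}
  W35: {{q1,q2},{q2,q3},{q2,q5},{q1,q2,q3},{q1,q2,q5},{q2,q3,q6}}
  W45: {{q1,q2},{q2,q3},{q2,q5},{q3,q6},{q5,q6},{q1,q2,q3},{q1,q2,q5},{q2,q3,q6},{q3,q5,q6}}
  W123: {{q2,q3},{q1,q2,q3},{q2,q3,q6}}
  W124: {{q2,q3},{q3,q6},{q1,q2,q3},{q2,q3,q6},{q3,q5,q6}}
  W125: {{q3},{q1,q3},{q2,q3},{q3,q4},{q3,q5},{q3,q6},{q1,q2,q3},{q2,q3,q6},{q3,q5,q6}}
  W134: {{q2,q3},{q1,q2,q3},{q2,q3,q6}} {{q2,q4},{q2,q4,q6}} {{q2,q5},{q1,q2,q5}}
  W135: {{q2,q3},{q1,q2,q3},{q2,q3,q6}} {{q2,q5},{q1,q2,q5}}
  W145: {{q2,q3},{q3,q6},{q5,q6},{q1,q2,q3},{q2,q3,q6},{q3,q5,q6}} {{q2,q5},{q1,q2,q5}}
  W234: {{q2,q3},{q1,q2,q3},{q2,q3,q6}}
  W235: {{q2,q3},{q1,q2,q3},{q2,q3,q6}}
  W245: {{q2,q3},{q3,q6},{q1,q2,q3},{q2,q3,q6},{q3,q5,q6}}
  W345: {{q1,q2},{q2,q3},{q2,q5},{q1,q2,q3},{q1,q2,q5},{q2,q3,q6}}
  W1234: {{q2,q3},{q1,q2,q3},{q2,q3,q6}}
  W1235: {{q2,q3},{q1,q2,q3},{q2,q3,q6}}
  W1245: {{q2,q3},{q3,q6},{q1,q2,q3},{q2,q3,q6},{q3,q5,q6}}
  W1345: {{q2,q3},{q1,q2,q3},{q2,q3,q6}} {{q2,q5},{q1,q2,q5}}
  W2345: {{q2,q3},{q1,q2,q3},{q2,q3,q6}}
  W12345: {{q2,q3},{q1,q2,q3},{q2,q3,q6}}
C dims 5,14,14,6; δ0: rk 4, SNF 1^4; δ1: rk 9, SNF 1^9; δ2: rk 5, SNF 1^5
degree 0: 5−4−0 = 1 → Ȟ^0 ≅ Z
degree 1: 14−9−4 = 1 → Ȟ^1 ≅ Z
degree 2: 14−5−9 = 0 → Ȟ^2 ≅ 0


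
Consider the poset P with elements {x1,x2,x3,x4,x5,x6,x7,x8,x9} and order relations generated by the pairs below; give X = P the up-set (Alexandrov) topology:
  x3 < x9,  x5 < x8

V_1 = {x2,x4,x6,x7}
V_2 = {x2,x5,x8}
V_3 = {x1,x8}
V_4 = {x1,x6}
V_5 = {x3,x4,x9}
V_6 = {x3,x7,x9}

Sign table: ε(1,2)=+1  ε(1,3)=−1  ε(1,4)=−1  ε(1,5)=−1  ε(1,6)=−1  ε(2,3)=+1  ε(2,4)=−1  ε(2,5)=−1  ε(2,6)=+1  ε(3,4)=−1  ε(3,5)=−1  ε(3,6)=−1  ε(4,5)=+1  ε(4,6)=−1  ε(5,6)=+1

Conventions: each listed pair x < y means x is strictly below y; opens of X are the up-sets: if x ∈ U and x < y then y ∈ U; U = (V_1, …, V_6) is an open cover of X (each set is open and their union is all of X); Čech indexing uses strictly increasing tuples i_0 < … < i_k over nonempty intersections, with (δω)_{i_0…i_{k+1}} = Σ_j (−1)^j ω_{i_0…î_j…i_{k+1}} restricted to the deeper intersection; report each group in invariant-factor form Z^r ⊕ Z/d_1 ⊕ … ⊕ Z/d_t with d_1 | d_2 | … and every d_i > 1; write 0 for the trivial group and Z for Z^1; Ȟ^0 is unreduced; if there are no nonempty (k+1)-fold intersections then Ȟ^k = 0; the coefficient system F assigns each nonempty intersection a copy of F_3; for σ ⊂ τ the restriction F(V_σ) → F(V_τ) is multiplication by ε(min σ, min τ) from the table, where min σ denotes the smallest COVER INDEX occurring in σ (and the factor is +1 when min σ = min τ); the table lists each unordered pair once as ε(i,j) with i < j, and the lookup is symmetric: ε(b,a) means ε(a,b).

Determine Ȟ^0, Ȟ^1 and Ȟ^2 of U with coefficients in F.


cover nerve:
  V12={x2} V14={x6} V15={x4} V16={x7} V23={x8} V34={x1} V56={x3,x9}
C dims 6,7; δ0: rk_F3 5
Ȟ^0: (6−5)−0=1 ⇒ Z/3
Ȟ^1: (7−0)−5=2 ⇒ Z/3 ⊕ Z/3
Ȟ^2: (0−0)−0=0 ⇒ 0

Ȟ^0(U;F) ≅ Z/3,  Ȟ^1(U;F) ≅ Z/3 ⊕ Z/3,  Ȟ^2(U;F) ≅ 0


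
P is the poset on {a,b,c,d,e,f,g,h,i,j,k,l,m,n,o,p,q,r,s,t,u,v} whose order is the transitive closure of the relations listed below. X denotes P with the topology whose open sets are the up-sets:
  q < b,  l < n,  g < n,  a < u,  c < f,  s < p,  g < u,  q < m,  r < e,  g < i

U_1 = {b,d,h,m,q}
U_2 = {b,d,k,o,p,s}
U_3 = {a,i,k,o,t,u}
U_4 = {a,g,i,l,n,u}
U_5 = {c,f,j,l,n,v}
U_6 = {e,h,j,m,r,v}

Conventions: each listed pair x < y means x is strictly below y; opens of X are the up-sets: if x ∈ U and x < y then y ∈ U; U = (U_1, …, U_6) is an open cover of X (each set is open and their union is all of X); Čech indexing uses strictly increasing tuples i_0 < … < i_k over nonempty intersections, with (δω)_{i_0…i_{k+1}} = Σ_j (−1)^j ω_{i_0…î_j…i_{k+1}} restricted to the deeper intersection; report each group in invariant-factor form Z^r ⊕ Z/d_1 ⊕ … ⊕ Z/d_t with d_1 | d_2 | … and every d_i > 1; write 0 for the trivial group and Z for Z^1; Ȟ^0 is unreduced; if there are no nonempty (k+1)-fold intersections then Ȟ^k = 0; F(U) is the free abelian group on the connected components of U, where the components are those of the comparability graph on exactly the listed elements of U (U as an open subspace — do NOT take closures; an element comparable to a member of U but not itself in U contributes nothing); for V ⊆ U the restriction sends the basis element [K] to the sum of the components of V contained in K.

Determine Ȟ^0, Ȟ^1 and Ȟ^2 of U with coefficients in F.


nonempty intersections:
  U12={b,d} U16={h,m} U23={k,o} U34={a,i,u} U45={l,n} U56={j,v}
components per intersection:
  U1: {b,m,q} {d} {h}
  U2: {b} {d} {k} {o} {p,s}
  U3: {a,u} {i} {k} {o} {t}
  U4: {a,g,i,l,n,u}
  U5: {c,f} {j} {l,n} {v}
  U6: {e,r} {h} {j} {m} {v}
  U12: {b} {d}
  U16: {h} {m}
  U23: {k} {o}
  U34: {a,u} {i}
  U45: {l,n}
  U56: {j} {v}
C dims 23,11; δ0: rk 11, SNF 1^11
Ȟ^0: (23−11)−0=12 ⇒ Z^12
Ȟ^1: (11−0)−11=0 ⇒ 0
Ȟ^2: (0−0)−0=0 ⇒ 0

Ȟ^0 ≅ Z^12,  Ȟ^1 ≅ 0,  Ȟ^2 ≅ 0


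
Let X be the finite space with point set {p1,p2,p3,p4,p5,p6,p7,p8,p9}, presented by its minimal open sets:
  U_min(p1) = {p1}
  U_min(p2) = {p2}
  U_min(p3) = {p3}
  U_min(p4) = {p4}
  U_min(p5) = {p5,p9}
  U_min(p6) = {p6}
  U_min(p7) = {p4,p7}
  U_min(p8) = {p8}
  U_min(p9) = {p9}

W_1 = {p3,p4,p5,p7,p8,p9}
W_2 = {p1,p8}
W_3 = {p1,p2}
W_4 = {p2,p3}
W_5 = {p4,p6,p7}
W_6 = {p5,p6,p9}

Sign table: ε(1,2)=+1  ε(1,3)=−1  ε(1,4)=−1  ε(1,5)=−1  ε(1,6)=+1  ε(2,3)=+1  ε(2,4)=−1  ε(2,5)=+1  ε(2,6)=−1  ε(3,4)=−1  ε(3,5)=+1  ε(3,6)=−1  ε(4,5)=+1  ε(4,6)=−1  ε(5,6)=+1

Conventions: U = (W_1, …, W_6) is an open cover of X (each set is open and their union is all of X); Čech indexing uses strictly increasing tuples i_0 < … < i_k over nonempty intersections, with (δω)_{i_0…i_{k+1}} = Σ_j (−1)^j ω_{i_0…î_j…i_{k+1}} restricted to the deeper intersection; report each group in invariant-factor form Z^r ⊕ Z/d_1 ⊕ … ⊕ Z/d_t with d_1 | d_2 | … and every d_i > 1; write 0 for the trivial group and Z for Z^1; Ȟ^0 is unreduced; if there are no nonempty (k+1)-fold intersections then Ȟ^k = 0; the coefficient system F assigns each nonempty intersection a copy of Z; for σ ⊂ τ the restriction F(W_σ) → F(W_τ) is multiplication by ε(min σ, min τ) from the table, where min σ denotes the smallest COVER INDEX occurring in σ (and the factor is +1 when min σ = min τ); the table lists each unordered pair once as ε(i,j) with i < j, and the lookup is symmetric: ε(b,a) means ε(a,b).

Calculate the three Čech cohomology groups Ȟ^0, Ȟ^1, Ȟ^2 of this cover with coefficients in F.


nonempty intersections:
  W12={p8} W14={p3} W15={p4,p7} W16={p5,p9} W23={p1} W34={p2} W56={p6}
C dims 6,7; δ0: rk 6, SNF 1^5·2
Ȟ^0: (6−6)−0=0 ⇒ 0
Ȟ^1: (7−0)−6=1 plus torsion [2] ⇒ Z ⊕ Z/2
Ȟ^2: (0−0)−0=0 ⇒ 0

Ȟ^0(U;F) ≅ 0, Ȟ^1(U;F) ≅ Z ⊕ Z/2 and Ȟ^2(U;F) ≅ 0


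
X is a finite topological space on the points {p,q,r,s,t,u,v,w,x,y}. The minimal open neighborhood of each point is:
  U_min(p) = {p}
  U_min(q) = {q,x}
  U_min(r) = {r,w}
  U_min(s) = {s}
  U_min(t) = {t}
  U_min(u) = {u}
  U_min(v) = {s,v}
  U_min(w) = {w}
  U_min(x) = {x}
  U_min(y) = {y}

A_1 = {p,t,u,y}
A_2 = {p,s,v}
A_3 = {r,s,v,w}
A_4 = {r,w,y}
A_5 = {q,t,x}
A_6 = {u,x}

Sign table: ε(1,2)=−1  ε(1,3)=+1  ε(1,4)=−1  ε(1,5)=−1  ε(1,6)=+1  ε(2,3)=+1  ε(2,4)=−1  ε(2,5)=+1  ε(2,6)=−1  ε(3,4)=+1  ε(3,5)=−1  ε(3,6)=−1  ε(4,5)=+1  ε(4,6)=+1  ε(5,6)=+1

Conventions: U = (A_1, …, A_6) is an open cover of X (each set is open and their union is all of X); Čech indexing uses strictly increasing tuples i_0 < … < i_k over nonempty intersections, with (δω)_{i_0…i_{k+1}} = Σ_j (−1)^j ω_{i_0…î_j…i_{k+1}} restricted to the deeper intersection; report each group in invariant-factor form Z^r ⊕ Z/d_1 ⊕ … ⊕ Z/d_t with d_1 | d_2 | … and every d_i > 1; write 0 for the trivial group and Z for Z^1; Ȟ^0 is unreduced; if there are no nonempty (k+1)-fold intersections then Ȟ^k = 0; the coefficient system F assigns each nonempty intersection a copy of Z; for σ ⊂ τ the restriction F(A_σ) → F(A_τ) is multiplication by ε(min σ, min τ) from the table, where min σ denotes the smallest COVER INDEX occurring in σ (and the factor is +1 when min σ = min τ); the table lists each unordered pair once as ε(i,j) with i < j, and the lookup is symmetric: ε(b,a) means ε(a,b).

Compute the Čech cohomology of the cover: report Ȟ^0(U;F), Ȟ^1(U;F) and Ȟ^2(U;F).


nonempty intersections:
  A12={p} A14={y} A15={t} A16={u} A23={s,v} A34={r,w} A56={x}
C dims 6,7; δ0: rk 6, SNF 1^5·2
Ȟ^0: (6−6)−0=0 ⇒ 0
Ȟ^1: (7−0)−6=1 plus torsion [2] ⇒ Z ⊕ Z/2
Ȟ^2: (0−0)−0=0 ⇒ 0

Ȟ^0 ≅ 0; Ȟ^1 ≅ Z ⊕ Z/2; Ȟ^2 ≅ 0


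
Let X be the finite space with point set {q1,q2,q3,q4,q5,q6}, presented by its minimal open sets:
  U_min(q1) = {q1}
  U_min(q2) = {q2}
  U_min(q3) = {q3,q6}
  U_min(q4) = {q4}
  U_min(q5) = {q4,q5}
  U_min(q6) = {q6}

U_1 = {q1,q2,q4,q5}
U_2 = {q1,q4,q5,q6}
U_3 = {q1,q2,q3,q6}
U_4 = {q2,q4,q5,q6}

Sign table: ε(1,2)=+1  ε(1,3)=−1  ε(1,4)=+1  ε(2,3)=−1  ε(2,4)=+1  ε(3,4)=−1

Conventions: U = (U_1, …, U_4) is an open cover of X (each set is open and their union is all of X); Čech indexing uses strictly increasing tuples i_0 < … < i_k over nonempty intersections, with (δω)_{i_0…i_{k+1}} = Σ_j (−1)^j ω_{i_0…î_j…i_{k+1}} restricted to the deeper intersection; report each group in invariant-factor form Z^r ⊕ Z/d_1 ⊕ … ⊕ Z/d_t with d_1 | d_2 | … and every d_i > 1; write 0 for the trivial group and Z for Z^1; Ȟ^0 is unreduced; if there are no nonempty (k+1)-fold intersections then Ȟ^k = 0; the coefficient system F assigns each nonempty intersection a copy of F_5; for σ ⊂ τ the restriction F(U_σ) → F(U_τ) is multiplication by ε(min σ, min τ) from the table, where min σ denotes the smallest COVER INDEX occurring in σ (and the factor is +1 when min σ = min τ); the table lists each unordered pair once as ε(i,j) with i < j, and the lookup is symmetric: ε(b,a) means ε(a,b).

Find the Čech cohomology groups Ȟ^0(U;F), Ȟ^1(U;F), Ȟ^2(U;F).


nerve of the cover:
  U12={q1,q4,q5} U13={q1,q2} U14={q2,q4,q5} U23={q1,q6} U24={q4,q5,q6} U34={q2,q6}
  U123={q1} U124={q4,q5} U134={q2} U234={q6}
C dims 4,6,4; δ0: rk_F5 3; δ1: rk_F5 3
Ȟ^0 = (4 − 3) − 0 = 1, so Ȟ^0 ≅ Z/5
Ȟ^1 = (6 − 3) − 3 = 0, so Ȟ^1 ≅ 0
Ȟ^2 = (4 − 0) − 3 = 1, so Ȟ^2 ≅ Z/5

Ȟ^0 ≅ Z/5, Ȟ^1 ≅ 0 and Ȟ^2 ≅ Z/5


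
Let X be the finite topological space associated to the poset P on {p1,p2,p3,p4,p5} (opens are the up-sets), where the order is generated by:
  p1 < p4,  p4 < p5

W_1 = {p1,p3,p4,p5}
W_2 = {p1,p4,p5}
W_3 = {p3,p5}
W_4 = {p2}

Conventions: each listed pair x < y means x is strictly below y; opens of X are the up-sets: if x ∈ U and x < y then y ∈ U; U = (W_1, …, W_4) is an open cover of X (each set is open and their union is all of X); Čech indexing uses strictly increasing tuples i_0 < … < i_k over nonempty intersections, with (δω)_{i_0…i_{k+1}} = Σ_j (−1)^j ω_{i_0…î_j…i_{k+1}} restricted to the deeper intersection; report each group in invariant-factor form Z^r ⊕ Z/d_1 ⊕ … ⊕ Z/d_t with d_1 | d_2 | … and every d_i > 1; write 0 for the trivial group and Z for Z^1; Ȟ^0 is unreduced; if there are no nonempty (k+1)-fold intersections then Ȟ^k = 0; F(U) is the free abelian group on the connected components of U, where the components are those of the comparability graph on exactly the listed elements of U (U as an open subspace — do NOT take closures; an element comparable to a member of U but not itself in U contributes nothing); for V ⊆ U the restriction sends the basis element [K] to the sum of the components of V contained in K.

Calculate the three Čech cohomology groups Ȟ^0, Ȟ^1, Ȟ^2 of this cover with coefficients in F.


Ȟ^0(U;F) ≅ Z^3, Ȟ^1(U;F) ≅ 0, Ȟ^2(U;F) ≅ 0

nonempty overlaps:
  W12={p1,p4,p5} W13={p3,p5} W23={p5}
  W123={p5}
components per intersection:
  W1: {p1,p4,p5} {p3}
  W2: {p1,p4,p5}
  W3: {p3} {p5}
  W4: {p2}
  W12: {p1,p4,p5}
  W13: {p3} {p5}
  W23: {p5}
  W123: {p5}
C dims 6,4,1; δ0: rk 3, SNF 1^3; δ1: rk 1, SNF 1^1
degree 0: 6−3−0 = 3 → Ȟ^0 ≅ Z^3
degree 1: 4−1−3 = 0 → Ȟ^1 ≅ 0
degree 2: 1−0−1 = 0 → Ȟ^2 ≅ 0


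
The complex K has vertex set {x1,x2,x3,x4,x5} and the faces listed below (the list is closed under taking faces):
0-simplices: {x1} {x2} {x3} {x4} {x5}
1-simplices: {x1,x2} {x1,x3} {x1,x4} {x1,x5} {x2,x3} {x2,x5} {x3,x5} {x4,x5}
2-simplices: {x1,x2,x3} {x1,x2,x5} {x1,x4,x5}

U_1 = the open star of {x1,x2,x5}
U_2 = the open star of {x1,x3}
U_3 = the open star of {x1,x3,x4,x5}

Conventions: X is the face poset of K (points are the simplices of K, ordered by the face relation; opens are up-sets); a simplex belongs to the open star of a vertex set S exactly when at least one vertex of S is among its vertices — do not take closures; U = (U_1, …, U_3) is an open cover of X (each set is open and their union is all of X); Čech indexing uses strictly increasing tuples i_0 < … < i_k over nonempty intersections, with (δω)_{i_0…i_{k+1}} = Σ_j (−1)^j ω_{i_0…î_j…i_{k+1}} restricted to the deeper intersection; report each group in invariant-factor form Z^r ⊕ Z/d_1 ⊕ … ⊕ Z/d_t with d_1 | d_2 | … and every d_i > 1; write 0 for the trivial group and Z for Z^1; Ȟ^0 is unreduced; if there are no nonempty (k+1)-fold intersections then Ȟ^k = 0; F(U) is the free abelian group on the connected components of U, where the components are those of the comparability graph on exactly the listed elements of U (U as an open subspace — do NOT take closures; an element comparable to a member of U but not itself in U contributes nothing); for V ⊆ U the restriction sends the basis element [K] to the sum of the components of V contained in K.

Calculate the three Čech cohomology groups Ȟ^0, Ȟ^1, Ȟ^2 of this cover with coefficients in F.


Ȟ^0 = Z; Ȟ^1 = 0; Ȟ^2 = 0

nerve of the cover:
  U1={{x1},{x2},{x5},{x1,x2},{x1,x3},{x1,x4},{x1,x5},{x2,x3},{x2,x5},{x3,x5},{x4,x5},{x1,x2,x3},{x1,x2,x5},{x1,x4,x5}} U2={{x1},{x3},{x1,x2},{x1,x3},{x1,x4},{x1,x5},{x2,x3},{x3,x5},{x1,x2,x3},{x1,x2,x5},{x1,x4,x5}} U3={{x1},{x3},{x4},{x5},{x1,x2},{x1,x3},{x1,x4},{x1,x5},{x2,x3},{x2,x5},{x3,x5},{x4,x5},{x1,x2,x3},{x1,x2,x5},{x1,x4,x5}}
  U12={{x1},{x1,x2},{x1,x3},{x1,x4},{x1,x5},{x2,x3},{x3,x5},{x1,x2,x3},{x1,x2,x5},{x1,x4,x5}} U13={{x1},{x5},{x1,x2},{x1,x3},{x1,x4},{x1,x5},{x2,x3},{x2,x5},{x3,x5},{x4,x5},{x1,x2,x3},{x1,x2,x5},{x1,x4,x5}} U23={{x1},{x3},{x1,x2},{x1,x3},{x1,x4},{x1,x5},{x2,x3},{x3,x5},{x1,x2,x3},{x1,x2,x5},{x1,x4,x5}}
  U123={{x1},{x1,x2},{x1,x3},{x1,x4},{x1,x5},{x2,x3},{x3,x5},{x1,x2,x3},{x1,x2,x5},{x1,x4,x5}}
components per intersection:
  U1: {{x1},{x2},{x5},{x1,x2},{x1,x3},{x1,x4},{x1,x5},{x2,x3},{x2,x5},{x3,x5},{x4,x5},{x1,x2,x3},{x1,x2,x5},{x1,x4,x5}}
  U2: {{x1},{x3},{x1,x2},{x1,x3},{x1,x4},{x1,x5},{x2,x3},{x3,x5},{x1,x2,x3},{x1,x2,x5},{x1,x4,x5}}
  U3: {{x1},{x3},{x4},{x5},{x1,x2},{x1,x3},{x1,x4},{x1,x5},{x2,x3},{x2,x5},{x3,x5},{x4,x5},{x1,x2,x3},{x1,x2,x5},{x1,x4,x5}}
  U12: {{x1},{x1,x2},{x1,x3},{x1,x4},{x1,x5},{x2,x3},{x1,x2,x3},{x1,x2,x5},{x1,x4,x5}} {{x3,x5}}
  U13: {{x1},{x5},{x1,x2},{x1,x3},{x1,x4},{x1,x5},{x2,x3},{x2,x5},{x3,x5},{x4,x5},{x1,x2,x3},{x1,x2,x5},{x1,x4,x5}}
  U23: {{x1},{x3},{x1,x2},{x1,x3},{x1,x4},{x1,x5},{x2,x3},{x3,x5},{x1,x2,x3},{x1,x2,x5},{x1,x4,x5}}
  U123: {{x1},{x1,x2},{x1,x3},{x1,x4},{x1,x5},{x2,x3},{x1,x2,x3},{x1,x2,x5},{x1,x4,x5}} {{x3,x5}}
C dims 3,4,2; δ0: rk 2, SNF 1^2; δ1: rk 2, SNF 1^2
Ȟ^0 = (3 − 2) − 0 = 1, so Ȟ^0 ≅ Z
Ȟ^1 = (4 − 2) − 2 = 0, so Ȟ^1 ≅ 0
Ȟ^2 = (2 − 0) − 2 = 0, so Ȟ^2 ≅ 0


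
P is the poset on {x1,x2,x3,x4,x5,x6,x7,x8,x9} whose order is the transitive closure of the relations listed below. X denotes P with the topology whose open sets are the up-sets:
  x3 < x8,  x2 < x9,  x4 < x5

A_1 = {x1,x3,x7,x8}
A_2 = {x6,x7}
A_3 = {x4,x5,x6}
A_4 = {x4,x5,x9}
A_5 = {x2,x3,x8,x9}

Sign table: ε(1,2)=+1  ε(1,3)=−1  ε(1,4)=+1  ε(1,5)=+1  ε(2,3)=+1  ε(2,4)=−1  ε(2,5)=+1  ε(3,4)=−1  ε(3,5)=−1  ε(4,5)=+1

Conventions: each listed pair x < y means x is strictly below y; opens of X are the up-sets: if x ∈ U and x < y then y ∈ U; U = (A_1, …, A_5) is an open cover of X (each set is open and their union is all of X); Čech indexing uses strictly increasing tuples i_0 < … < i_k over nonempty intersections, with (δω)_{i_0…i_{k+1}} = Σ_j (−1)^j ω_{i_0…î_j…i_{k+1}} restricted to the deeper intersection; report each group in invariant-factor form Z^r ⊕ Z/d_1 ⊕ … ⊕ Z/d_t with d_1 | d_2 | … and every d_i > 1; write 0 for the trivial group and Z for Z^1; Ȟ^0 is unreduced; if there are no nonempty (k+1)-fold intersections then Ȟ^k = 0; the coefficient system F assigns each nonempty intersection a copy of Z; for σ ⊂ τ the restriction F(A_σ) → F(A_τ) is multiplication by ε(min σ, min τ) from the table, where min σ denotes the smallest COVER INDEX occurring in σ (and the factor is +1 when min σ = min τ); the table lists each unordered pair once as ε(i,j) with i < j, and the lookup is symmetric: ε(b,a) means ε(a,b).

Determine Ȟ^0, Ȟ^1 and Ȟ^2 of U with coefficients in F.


Ȟ^0 = 0; Ȟ^1 = Z/2; Ȟ^2 = 0

intersection data:
  A12={x7} A15={x3,x8} A23={x6} A34={x4,x5} A45={x9}
C dims 5,5; δ0: rk 5, SNF 1^4·2
Ȟ^0 = (5 − 5) − 0 = 0, so Ȟ^0 ≅ 0
Ȟ^1 = (5 − 0) − 5 = 0 plus torsion [2], so Ȟ^1 ≅ Z/2
Ȟ^2 = (0 − 0) − 0 = 0, so Ȟ^2 ≅ 0


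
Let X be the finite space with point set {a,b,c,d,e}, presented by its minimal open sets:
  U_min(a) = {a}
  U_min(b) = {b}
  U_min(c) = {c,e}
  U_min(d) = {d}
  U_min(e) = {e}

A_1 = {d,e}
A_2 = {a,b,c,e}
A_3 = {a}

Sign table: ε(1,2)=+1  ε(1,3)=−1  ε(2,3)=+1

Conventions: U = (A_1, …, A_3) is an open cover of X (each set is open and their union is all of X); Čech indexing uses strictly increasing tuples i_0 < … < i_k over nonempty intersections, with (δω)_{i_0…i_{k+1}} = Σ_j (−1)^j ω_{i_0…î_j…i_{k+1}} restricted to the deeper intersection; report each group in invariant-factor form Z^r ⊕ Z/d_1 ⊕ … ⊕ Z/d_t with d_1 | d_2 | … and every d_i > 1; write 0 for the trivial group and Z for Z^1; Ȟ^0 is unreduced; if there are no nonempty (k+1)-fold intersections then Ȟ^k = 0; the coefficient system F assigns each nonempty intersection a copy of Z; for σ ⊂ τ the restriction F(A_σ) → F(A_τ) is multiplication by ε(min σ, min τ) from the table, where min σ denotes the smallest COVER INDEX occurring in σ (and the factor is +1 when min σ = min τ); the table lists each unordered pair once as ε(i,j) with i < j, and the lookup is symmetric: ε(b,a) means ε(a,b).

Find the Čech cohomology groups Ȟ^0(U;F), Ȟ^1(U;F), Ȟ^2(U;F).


Ȟ^0 ≅ Z; Ȟ^1 ≅ 0; Ȟ^2 ≅ 0

cover nerve:
  A12={e} A23={a}
C dims 3,2; δ0: rk 2, SNF 1^2
Ȟ^0: (3−2)−0=1 ⇒ Z
Ȟ^1: (2−0)−2=0 ⇒ 0
Ȟ^2: (0−0)−0=0 ⇒ 0


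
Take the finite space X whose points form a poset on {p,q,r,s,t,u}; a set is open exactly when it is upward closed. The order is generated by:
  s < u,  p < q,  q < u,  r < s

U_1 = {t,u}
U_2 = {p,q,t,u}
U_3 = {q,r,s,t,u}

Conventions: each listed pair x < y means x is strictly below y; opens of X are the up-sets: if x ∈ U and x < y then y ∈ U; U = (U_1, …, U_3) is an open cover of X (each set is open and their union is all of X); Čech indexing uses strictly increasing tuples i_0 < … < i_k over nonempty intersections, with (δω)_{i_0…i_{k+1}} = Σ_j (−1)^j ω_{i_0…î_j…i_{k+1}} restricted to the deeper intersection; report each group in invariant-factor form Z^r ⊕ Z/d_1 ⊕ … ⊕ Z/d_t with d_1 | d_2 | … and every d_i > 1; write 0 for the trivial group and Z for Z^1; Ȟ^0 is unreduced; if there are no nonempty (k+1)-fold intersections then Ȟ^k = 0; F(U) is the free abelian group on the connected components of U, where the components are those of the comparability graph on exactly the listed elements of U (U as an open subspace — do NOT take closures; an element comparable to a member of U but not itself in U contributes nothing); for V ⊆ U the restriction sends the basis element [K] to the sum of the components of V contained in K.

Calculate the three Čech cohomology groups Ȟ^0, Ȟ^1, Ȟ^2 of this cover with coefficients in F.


Ȟ^0 = Z^2; Ȟ^1 = 0; Ȟ^2 = 0

intersection data:
  U12={t,u} U13={t,u} U23={q,t,u}
  U123={t,u}
components per intersection:
  U1: {t} {u}
  U2: {p,q,u} {t}
  U3: {q,r,s,u} {t}
  U12: {t} {u}
  U13: {t} {u}
  U23: {q,u} {t}
  U123: {t} {u}
C dims 6,6,2; δ0: rk 4, SNF 1^4; δ1: rk 2, SNF 1^2
Ȟ^0 = (6 − 4) − 0 = 2, so Ȟ^0 ≅ Z^2
Ȟ^1 = (6 − 2) − 4 = 0, so Ȟ^1 ≅ 0
Ȟ^2 = (2 − 0) − 2 = 0, so Ȟ^2 ≅ 0


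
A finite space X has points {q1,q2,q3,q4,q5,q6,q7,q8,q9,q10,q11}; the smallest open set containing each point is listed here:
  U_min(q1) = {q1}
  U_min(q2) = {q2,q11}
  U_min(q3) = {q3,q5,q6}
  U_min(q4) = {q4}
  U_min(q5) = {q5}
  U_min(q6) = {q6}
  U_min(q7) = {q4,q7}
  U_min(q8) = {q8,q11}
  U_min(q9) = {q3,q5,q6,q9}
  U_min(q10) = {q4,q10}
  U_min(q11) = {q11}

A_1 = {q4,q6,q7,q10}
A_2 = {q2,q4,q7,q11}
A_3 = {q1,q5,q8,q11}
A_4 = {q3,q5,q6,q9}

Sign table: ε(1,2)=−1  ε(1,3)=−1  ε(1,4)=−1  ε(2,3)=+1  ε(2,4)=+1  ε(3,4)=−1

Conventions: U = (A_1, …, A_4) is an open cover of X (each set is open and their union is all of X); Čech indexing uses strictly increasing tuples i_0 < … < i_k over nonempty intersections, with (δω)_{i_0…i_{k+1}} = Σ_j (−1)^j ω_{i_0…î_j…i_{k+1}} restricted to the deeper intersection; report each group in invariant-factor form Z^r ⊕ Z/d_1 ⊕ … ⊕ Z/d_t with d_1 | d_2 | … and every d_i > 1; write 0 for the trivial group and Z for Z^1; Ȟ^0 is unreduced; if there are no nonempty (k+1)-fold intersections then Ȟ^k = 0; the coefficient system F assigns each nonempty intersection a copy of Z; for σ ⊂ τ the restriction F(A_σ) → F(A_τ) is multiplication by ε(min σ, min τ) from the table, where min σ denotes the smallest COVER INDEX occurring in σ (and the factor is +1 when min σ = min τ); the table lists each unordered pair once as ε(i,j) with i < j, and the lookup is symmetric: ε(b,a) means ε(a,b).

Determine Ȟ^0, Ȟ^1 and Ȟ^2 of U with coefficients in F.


Ȟ^0 ≅ 0; Ȟ^1 ≅ Z/2; Ȟ^2 ≅ 0

nonempty overlaps:
  A12={q4,q7} A14={q6} A23={q11} A34={q5}
C dims 4,4; δ0: rk 4, SNF 1^3·2
degree 0: 4−4−0 = 0 → Ȟ^0 ≅ 0
degree 1: 4−0−4 = 0 plus torsion [2] → Ȟ^1 ≅ Z/2
degree 2: 0−0−0 = 0 → Ȟ^2 ≅ 0


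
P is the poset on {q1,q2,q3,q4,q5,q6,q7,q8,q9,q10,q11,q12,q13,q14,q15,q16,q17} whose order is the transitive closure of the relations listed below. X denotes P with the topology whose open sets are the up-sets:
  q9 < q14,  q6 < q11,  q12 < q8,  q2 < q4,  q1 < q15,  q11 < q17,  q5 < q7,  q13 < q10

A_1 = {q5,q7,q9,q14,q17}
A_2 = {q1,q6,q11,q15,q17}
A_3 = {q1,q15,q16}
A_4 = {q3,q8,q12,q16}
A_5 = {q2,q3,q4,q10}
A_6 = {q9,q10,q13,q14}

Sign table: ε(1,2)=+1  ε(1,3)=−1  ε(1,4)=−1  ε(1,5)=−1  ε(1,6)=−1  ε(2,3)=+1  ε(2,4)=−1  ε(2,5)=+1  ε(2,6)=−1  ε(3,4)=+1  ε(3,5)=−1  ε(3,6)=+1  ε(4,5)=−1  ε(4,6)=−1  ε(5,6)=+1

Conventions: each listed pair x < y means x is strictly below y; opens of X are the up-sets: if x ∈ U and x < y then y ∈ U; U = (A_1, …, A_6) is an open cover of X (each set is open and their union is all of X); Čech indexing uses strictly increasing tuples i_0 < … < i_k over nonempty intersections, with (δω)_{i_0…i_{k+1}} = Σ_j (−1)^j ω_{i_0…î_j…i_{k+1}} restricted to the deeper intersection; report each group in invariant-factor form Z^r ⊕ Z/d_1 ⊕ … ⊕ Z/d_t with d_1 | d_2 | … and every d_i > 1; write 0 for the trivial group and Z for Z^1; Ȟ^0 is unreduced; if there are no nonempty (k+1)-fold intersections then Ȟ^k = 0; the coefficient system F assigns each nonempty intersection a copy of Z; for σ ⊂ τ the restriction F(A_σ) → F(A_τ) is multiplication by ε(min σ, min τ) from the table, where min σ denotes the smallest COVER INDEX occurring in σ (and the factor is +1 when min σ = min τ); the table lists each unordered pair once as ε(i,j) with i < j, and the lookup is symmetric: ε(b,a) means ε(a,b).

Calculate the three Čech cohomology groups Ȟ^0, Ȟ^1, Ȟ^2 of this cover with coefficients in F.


Ȟ^0(U;F) ≅ Z,  Ȟ^1(U;F) ≅ Z,  Ȟ^2(U;F) ≅ 0

cover nerve:
  A12={q17} A16={q9,q14} A23={q1,q15} A34={q16} A45={q3} A56={q10}
C dims 6,6; δ0: rk 5, SNF 1^5
Ȟ^0: (6−5)−0=1 ⇒ Z
Ȟ^1: (6−0)−5=1 ⇒ Z
Ȟ^2: (0−0)−0=0 ⇒ 0
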